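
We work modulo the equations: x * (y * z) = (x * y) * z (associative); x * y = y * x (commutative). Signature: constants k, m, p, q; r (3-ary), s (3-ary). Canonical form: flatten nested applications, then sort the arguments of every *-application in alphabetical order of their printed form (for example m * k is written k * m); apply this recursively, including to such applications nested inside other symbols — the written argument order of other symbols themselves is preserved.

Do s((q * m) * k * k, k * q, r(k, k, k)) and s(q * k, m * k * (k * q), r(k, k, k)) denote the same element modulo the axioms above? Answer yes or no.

Answer: no — s(k * k * m * q, k * q, r(k, k, k)) vs s(k * q, k * k * m * q, r(k, k, k))

Derivation:
Left:  s((q * m) * k * k, k * q, r(k, k, k))
  Focus inside:  (q * m) * k * k
  Flatten:  q * m * k * k
  Sort:  k * k * m * q
  Rebuild:  s(k * k * m * q, k * q, r(k, k, k))
Right:  s(q * k, m * k * (k * q), r(k, k, k))
  Work inside:  m * k * (k * q)
  Flatten:  m * k * k * q
  Sort arguments:  k * k * m * q
  Put back:  s(k * q, k * k * m * q, r(k, k, k))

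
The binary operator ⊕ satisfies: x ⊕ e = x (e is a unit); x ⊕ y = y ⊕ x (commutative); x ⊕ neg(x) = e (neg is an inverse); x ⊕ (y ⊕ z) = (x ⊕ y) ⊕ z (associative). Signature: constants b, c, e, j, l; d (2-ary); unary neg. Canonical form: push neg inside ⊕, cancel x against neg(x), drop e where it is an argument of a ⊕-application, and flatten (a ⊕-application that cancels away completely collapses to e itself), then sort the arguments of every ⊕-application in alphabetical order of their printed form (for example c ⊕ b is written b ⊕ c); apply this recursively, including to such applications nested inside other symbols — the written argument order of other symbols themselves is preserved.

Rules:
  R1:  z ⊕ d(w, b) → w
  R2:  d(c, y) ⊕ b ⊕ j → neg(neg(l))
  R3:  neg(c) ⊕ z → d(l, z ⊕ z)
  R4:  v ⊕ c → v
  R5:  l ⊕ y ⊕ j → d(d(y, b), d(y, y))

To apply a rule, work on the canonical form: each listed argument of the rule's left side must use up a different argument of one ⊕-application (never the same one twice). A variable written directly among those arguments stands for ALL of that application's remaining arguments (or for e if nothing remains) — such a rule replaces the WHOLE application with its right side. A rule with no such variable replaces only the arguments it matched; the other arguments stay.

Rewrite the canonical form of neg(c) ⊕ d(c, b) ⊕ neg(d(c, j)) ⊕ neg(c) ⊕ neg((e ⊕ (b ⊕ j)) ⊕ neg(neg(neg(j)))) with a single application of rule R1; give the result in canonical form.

Canonical form:  d(c, b) ⊕ neg(b) ⊕ neg(c) ⊕ neg(c) ⊕ neg(d(c, j))
Match R1:  consume d(c, b);  w := c, z := neg(b) ⊕ neg(c) ⊕ neg(c) ⊕ neg(d(c, j))
The variable takes the whole remainder — replace the entire application.
Result:  c

Answer: c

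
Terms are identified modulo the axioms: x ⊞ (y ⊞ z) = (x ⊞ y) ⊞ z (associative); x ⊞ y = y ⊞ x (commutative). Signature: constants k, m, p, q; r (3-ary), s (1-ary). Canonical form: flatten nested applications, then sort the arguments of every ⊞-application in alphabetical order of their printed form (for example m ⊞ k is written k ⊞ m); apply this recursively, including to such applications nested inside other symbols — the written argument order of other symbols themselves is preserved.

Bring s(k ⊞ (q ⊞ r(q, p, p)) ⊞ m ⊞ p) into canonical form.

Descend into:  k ⊞ (q ⊞ r(q, p, p)) ⊞ m ⊞ p
Merge nested applications:  k ⊞ q ⊞ r(q, p, p) ⊞ m ⊞ p
Sort:  k ⊞ m ⊞ p ⊞ q ⊞ r(q, p, p)
Put back:  s(k ⊞ m ⊞ p ⊞ q ⊞ r(q, p, p))

Answer: s(k ⊞ m ⊞ p ⊞ q ⊞ r(q, p, p))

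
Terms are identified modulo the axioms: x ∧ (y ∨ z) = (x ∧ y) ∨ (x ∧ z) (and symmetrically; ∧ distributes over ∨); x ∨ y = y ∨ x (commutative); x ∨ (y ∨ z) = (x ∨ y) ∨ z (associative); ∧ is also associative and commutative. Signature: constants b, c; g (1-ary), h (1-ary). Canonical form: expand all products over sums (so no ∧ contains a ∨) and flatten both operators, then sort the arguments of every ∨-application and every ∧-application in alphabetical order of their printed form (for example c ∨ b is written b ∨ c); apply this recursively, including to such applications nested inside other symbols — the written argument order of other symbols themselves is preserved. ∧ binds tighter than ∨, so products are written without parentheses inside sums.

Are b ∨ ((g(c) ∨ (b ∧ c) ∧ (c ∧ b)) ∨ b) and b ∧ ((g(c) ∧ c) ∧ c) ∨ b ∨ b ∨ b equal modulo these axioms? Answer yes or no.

Answer: no — b ∨ b ∨ b ∧ b ∧ c ∧ c ∨ g(c) vs b ∨ b ∨ b ∨ b ∧ c ∧ c ∧ g(c)

Derivation:
Left:  b ∨ ((g(c) ∨ (b ∧ c) ∧ (c ∧ b)) ∨ b)
  Flatten:  b ∨ g(c) ∨ b ∧ b ∧ c ∧ c ∨ b
  Sort:  b ∨ b ∨ b ∧ b ∧ c ∧ c ∨ g(c)
Right:  b ∧ ((g(c) ∧ c) ∧ c) ∨ b ∨ b ∨ b
  Un-nest:  b ∧ c ∧ c ∧ g(c) ∨ b ∨ b ∨ b
  Sort:  b ∨ b ∨ b ∨ b ∧ c ∧ c ∧ g(c)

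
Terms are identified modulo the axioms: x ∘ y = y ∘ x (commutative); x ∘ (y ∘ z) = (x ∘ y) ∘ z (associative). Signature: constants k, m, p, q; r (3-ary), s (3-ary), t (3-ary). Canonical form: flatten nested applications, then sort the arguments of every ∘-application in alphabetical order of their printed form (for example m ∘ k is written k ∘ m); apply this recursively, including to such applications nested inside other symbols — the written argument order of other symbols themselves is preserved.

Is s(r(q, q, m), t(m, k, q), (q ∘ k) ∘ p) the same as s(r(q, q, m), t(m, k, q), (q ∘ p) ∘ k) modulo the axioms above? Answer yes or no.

Left:  s(r(q, q, m), t(m, k, q), (q ∘ k) ∘ p)
  Work inside:  (q ∘ k) ∘ p
  Merge nested applications:  q ∘ k ∘ p
  Sort:  k ∘ p ∘ q
  Put back:  s(r(q, q, m), t(m, k, q), k ∘ p ∘ q)
Right:  s(r(q, q, m), t(m, k, q), (q ∘ p) ∘ k)
  Focus inside:  (q ∘ p) ∘ k
  Un-nest:  q ∘ p ∘ k
  Sort:  k ∘ p ∘ q
  Put back:  s(r(q, q, m), t(m, k, q), k ∘ p ∘ q)

Answer: yes — both canonical forms are s(r(q, q, m), t(m, k, q), k ∘ p ∘ q)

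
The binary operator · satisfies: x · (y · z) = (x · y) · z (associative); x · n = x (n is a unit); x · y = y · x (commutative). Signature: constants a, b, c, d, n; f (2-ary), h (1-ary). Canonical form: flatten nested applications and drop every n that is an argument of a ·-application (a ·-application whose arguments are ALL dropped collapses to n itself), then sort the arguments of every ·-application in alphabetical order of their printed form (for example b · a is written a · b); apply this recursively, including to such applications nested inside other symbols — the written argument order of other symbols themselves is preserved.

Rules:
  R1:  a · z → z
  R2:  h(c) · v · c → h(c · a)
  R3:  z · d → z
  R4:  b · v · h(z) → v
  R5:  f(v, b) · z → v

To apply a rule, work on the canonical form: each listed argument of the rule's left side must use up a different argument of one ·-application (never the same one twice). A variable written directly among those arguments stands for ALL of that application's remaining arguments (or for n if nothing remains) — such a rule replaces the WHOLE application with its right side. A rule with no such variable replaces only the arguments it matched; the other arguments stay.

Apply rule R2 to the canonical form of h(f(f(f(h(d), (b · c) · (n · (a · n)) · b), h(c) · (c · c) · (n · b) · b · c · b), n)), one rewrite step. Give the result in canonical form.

Canonical form:  h(f(f(f(h(d), a · b · b · c), b · b · b · c · c · c · h(c)), n))
R2 matches:  uses c, h(c);  v := b · b · b · c · c
The extension variable absorbs all remaining arguments, so the whole application is rewritten.
Giving:  h(f(f(f(h(d), a · b · b · c), h(a · c)), n))

Answer: h(f(f(f(h(d), a · b · b · c), h(a · c)), n))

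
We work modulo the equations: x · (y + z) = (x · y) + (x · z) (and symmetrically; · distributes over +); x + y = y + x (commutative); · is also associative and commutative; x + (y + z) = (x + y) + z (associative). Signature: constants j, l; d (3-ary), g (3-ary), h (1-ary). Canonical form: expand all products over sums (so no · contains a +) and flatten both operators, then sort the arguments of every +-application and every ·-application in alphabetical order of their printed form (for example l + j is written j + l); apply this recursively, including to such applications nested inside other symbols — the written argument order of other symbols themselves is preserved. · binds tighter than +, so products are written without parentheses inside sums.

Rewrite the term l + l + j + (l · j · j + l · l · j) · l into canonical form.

Answer: j + j · j · l · l + j · l · l · l + l + l

Derivation:
Distribute:  l + l + j + j · j · l · l + j · l · l · l
Sort arguments:  j + j · j · l · l + j · l · l · l + l + l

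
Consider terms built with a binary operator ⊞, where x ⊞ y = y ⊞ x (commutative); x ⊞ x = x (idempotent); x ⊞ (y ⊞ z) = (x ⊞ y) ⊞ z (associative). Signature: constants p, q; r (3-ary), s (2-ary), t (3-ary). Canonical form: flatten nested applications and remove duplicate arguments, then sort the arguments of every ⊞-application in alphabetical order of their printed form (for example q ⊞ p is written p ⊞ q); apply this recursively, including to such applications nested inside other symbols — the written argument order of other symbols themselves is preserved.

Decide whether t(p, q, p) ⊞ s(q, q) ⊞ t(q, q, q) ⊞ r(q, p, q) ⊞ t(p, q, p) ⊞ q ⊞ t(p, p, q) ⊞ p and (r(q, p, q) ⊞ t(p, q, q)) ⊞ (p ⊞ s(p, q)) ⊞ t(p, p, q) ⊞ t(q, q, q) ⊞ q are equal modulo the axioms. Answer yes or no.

Answer: no — p ⊞ q ⊞ r(q, p, q) ⊞ s(q, q) ⊞ t(p, p, q) ⊞ t(p, q, p) ⊞ t(q, q, q) vs p ⊞ q ⊞ r(q, p, q) ⊞ s(p, q) ⊞ t(p, p, q) ⊞ t(p, q, q) ⊞ t(q, q, q)

Derivation:
Left:  t(p, q, p) ⊞ s(q, q) ⊞ t(q, q, q) ⊞ r(q, p, q) ⊞ t(p, q, p) ⊞ q ⊞ t(p, p, q) ⊞ p
  Drop duplicates:  drop duplicate t(p, q, p)
  Sort:  p ⊞ q ⊞ r(q, p, q) ⊞ s(q, q) ⊞ t(p, p, q) ⊞ t(p, q, p) ⊞ t(q, q, q)
Right:  (r(q, p, q) ⊞ t(p, q, q)) ⊞ (p ⊞ s(p, q)) ⊞ t(p, p, q) ⊞ t(q, q, q) ⊞ q
  Merge nested applications:  r(q, p, q) ⊞ t(p, q, q) ⊞ p ⊞ s(p, q) ⊞ t(p, p, q) ⊞ t(q, q, q) ⊞ q
  Order the arguments:  p ⊞ q ⊞ r(q, p, q) ⊞ s(p, q) ⊞ t(p, p, q) ⊞ t(p, q, q) ⊞ t(q, q, q)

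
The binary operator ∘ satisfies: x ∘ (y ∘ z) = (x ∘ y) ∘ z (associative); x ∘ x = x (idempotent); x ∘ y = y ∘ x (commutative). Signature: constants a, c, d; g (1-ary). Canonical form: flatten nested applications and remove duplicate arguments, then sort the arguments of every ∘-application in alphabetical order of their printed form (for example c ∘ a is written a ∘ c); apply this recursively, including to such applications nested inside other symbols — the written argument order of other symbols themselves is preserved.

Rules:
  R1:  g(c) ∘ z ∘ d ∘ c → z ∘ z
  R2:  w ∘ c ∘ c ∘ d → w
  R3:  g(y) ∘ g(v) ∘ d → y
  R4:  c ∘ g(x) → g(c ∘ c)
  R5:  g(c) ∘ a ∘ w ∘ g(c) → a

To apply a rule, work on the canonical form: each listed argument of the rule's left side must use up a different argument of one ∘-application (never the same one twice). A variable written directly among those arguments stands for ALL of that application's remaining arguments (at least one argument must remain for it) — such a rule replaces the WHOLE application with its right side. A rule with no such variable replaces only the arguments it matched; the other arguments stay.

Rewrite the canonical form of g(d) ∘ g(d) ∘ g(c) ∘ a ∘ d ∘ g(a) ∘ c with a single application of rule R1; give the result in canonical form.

Answer: a ∘ g(a) ∘ g(d)

Derivation:
Canonical form:  a ∘ c ∘ d ∘ g(a) ∘ g(c) ∘ g(d)
R1 matches:  uses c, d, g(c);  z := a ∘ g(a) ∘ g(d)
The variable takes the whole remainder — replace the entire application.
New term:  a ∘ g(a) ∘ g(d)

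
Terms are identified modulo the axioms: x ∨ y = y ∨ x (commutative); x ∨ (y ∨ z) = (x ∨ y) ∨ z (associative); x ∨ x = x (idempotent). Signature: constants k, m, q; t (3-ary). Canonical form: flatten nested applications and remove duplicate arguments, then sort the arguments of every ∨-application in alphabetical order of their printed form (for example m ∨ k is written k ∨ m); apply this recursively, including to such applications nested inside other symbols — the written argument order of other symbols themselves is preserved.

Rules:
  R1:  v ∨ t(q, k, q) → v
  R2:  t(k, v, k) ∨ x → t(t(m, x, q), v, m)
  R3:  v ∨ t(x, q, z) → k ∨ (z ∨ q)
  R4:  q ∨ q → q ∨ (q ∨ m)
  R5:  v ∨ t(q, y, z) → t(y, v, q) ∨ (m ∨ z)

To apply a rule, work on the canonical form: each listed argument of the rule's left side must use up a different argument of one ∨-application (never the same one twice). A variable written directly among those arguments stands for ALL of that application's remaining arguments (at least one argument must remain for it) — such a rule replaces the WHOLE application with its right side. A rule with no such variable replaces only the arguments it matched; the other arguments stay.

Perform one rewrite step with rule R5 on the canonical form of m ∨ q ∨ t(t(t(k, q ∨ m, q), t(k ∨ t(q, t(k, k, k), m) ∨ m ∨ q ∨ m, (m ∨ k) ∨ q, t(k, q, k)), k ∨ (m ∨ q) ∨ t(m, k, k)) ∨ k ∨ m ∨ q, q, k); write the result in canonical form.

Canonical form:  m ∨ q ∨ t(k ∨ m ∨ q ∨ t(t(k, m ∨ q, q), t(k ∨ m ∨ q ∨ t(q, t(k, k, k), m), k ∨ m ∨ q, t(k, q, k)), k ∨ m ∨ q ∨ t(m, k, k)), q, k)
R5 matches:  uses t(q, t(k, k, k), m);  v := k ∨ m ∨ q, y := t(k, k, k), z := m
The extension variable absorbs all remaining arguments, so the whole application is rewritten.
Result:  m ∨ q ∨ t(k ∨ m ∨ q ∨ t(t(k, m ∨ q, q), t(m ∨ t(t(k, k, k), k ∨ m ∨ q, q), k ∨ m ∨ q, t(k, q, k)), k ∨ m ∨ q ∨ t(m, k, k)), q, k)

Answer: m ∨ q ∨ t(k ∨ m ∨ q ∨ t(t(k, m ∨ q, q), t(m ∨ t(t(k, k, k), k ∨ m ∨ q, q), k ∨ m ∨ q, t(k, q, k)), k ∨ m ∨ q ∨ t(m, k, k)), q, k)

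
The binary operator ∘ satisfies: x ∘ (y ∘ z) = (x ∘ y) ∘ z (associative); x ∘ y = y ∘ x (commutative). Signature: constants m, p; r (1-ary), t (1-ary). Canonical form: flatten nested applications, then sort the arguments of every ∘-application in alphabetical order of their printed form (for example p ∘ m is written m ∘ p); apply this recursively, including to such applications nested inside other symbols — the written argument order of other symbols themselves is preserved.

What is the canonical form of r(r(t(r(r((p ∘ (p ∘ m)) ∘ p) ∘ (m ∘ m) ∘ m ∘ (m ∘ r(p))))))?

Answer: r(r(t(r(m ∘ m ∘ m ∘ m ∘ r(m ∘ p ∘ p ∘ p) ∘ r(p)))))

Derivation:
Descend into:  r((p ∘ (p ∘ m)) ∘ p) ∘ (m ∘ m) ∘ m ∘ (m ∘ r(p))
Un-nest:  r((p ∘ (p ∘ m)) ∘ p) ∘ m ∘ m ∘ m ∘ m ∘ r(p)
Canonicalize subterm:  r((p ∘ (p ∘ m)) ∘ p)  →  r(m ∘ p ∘ p ∘ p)
Sort:  m ∘ m ∘ m ∘ m ∘ r(m ∘ p ∘ p ∘ p) ∘ r(p)
Reassemble:  r(r(t(r(m ∘ m ∘ m ∘ m ∘ r(m ∘ p ∘ p ∘ p) ∘ r(p)))))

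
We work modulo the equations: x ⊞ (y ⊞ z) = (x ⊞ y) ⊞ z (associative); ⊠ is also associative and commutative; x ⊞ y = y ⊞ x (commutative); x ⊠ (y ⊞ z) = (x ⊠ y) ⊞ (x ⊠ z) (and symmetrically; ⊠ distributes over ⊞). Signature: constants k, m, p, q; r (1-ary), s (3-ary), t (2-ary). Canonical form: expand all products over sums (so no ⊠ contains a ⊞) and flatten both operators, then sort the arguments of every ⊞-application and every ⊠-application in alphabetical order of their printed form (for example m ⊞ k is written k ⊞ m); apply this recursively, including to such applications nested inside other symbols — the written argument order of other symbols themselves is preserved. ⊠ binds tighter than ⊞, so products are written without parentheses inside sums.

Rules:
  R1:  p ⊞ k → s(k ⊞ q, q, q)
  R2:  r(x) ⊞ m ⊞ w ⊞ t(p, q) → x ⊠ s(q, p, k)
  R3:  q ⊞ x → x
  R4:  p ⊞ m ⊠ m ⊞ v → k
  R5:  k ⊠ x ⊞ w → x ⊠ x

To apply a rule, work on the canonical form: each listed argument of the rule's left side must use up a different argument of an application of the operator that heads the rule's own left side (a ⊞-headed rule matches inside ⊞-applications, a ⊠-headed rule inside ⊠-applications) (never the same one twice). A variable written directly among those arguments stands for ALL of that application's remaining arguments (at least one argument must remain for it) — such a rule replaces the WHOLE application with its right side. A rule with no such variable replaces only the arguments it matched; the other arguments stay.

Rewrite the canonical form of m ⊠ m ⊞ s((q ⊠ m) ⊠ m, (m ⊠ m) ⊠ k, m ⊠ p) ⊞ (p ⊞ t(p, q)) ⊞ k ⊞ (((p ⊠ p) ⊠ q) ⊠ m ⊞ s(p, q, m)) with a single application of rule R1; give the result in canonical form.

Answer: m ⊠ m ⊞ m ⊠ p ⊠ p ⊠ q ⊞ s(k ⊞ q, q, q) ⊞ s(m ⊠ m ⊠ q, k ⊠ m ⊠ m, m ⊠ p) ⊞ s(p, q, m) ⊞ t(p, q)

Derivation:
Canonical form:  k ⊞ m ⊠ m ⊞ m ⊠ p ⊠ p ⊠ q ⊞ p ⊞ s(m ⊠ m ⊠ q, k ⊠ m ⊠ m, m ⊠ p) ⊞ s(p, q, m) ⊞ t(p, q)
R1 matches:  uses k, p
Giving:  m ⊠ m ⊞ m ⊠ p ⊠ p ⊠ q ⊞ s(k ⊞ q, q, q) ⊞ s(m ⊠ m ⊠ q, k ⊠ m ⊠ m, m ⊠ p) ⊞ s(p, q, m) ⊞ t(p, q)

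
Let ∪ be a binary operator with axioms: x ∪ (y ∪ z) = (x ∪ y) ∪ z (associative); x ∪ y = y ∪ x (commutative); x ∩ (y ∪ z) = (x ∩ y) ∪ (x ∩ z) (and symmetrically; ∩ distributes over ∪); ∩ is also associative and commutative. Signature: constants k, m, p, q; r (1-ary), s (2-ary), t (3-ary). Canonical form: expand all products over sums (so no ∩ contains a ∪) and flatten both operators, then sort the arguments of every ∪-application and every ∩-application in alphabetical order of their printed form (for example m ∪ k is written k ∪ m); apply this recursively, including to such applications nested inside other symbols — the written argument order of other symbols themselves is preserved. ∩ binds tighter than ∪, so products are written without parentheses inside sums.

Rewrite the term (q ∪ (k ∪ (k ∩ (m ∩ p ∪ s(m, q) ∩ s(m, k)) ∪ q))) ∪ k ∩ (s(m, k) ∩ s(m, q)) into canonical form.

Answer: k ∪ k ∩ m ∩ p ∪ k ∩ s(m, k) ∩ s(m, q) ∪ k ∩ s(m, k) ∩ s(m, q) ∪ q ∪ q

Derivation:
Distribute:  q ∪ k ∪ k ∩ m ∩ p ∪ k ∩ s(m, k) ∩ s(m, q) ∪ q ∪ k ∩ s(m, k) ∩ s(m, q)
Sort:  k ∪ k ∩ m ∩ p ∪ k ∩ s(m, k) ∩ s(m, q) ∪ k ∩ s(m, k) ∩ s(m, q) ∪ q ∪ q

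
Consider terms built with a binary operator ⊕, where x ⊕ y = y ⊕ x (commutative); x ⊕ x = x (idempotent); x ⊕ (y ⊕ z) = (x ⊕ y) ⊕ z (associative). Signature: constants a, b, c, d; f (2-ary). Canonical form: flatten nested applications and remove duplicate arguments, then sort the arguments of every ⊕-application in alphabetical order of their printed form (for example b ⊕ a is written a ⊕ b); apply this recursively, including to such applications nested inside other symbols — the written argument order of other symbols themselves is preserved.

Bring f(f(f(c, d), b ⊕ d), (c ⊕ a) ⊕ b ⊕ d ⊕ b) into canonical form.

Answer: f(f(f(c, d), b ⊕ d), a ⊕ b ⊕ c ⊕ d)

Derivation:
Focus inside:  (c ⊕ a) ⊕ b ⊕ d ⊕ b
Un-nest:  c ⊕ a ⊕ b ⊕ d ⊕ b
Idempotence:  drop duplicate b
Sort arguments:  a ⊕ b ⊕ c ⊕ d
Reassemble:  f(f(f(c, d), b ⊕ d), a ⊕ b ⊕ c ⊕ d)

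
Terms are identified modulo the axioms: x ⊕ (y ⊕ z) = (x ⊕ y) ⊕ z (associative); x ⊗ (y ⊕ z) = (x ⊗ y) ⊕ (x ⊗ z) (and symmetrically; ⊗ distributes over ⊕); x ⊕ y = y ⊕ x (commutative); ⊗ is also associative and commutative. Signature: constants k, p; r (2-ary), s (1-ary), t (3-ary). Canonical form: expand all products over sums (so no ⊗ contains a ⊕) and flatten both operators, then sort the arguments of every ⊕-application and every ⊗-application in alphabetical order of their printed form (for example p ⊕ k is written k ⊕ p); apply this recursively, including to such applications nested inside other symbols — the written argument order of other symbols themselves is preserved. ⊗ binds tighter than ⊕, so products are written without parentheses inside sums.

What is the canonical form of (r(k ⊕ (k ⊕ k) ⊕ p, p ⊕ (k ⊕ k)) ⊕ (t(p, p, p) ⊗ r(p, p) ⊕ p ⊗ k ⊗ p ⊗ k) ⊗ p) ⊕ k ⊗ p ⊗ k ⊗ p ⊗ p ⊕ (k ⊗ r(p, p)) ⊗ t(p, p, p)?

Expand:  r(k ⊕ k ⊕ k ⊕ p, k ⊕ k ⊕ p) ⊕ p ⊗ r(p, p) ⊗ t(p, p, p) ⊕ k ⊗ k ⊗ p ⊗ p ⊗ p ⊕ k ⊗ k ⊗ p ⊗ p ⊗ p ⊕ k ⊗ r(p, p) ⊗ t(p, p, p)
Sort arguments:  k ⊗ k ⊗ p ⊗ p ⊗ p ⊕ k ⊗ k ⊗ p ⊗ p ⊗ p ⊕ k ⊗ r(p, p) ⊗ t(p, p, p) ⊕ p ⊗ r(p, p) ⊗ t(p, p, p) ⊕ r(k ⊕ k ⊕ k ⊕ p, k ⊕ k ⊕ p)

Answer: k ⊗ k ⊗ p ⊗ p ⊗ p ⊕ k ⊗ k ⊗ p ⊗ p ⊗ p ⊕ k ⊗ r(p, p) ⊗ t(p, p, p) ⊕ p ⊗ r(p, p) ⊗ t(p, p, p) ⊕ r(k ⊕ k ⊕ k ⊕ p, k ⊕ k ⊕ p)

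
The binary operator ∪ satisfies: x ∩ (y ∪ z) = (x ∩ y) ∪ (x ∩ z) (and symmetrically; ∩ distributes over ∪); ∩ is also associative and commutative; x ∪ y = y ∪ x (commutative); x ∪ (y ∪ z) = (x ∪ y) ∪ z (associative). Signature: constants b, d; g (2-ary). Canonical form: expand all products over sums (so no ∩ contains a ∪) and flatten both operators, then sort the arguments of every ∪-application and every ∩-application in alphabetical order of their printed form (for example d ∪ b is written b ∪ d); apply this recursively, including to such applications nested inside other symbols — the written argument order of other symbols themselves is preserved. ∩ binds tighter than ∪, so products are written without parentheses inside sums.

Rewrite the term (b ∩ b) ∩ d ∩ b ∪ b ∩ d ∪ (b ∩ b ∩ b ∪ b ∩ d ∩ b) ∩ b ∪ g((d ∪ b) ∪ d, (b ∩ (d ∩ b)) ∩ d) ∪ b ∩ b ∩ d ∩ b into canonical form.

Expand products over sums:  b ∩ b ∩ b ∩ d ∪ b ∩ d ∪ b ∩ b ∩ b ∩ b ∪ b ∩ b ∩ b ∩ d ∪ g(b ∪ d ∪ d, b ∩ b ∩ d ∩ d) ∪ b ∩ b ∩ b ∩ d
Sort arguments:  b ∩ b ∩ b ∩ b ∪ b ∩ b ∩ b ∩ d ∪ b ∩ b ∩ b ∩ d ∪ b ∩ b ∩ b ∩ d ∪ b ∩ d ∪ g(b ∪ d ∪ d, b ∩ b ∩ d ∩ d)

Answer: b ∩ b ∩ b ∩ b ∪ b ∩ b ∩ b ∩ d ∪ b ∩ b ∩ b ∩ d ∪ b ∩ b ∩ b ∩ d ∪ b ∩ d ∪ g(b ∪ d ∪ d, b ∩ b ∩ d ∩ d)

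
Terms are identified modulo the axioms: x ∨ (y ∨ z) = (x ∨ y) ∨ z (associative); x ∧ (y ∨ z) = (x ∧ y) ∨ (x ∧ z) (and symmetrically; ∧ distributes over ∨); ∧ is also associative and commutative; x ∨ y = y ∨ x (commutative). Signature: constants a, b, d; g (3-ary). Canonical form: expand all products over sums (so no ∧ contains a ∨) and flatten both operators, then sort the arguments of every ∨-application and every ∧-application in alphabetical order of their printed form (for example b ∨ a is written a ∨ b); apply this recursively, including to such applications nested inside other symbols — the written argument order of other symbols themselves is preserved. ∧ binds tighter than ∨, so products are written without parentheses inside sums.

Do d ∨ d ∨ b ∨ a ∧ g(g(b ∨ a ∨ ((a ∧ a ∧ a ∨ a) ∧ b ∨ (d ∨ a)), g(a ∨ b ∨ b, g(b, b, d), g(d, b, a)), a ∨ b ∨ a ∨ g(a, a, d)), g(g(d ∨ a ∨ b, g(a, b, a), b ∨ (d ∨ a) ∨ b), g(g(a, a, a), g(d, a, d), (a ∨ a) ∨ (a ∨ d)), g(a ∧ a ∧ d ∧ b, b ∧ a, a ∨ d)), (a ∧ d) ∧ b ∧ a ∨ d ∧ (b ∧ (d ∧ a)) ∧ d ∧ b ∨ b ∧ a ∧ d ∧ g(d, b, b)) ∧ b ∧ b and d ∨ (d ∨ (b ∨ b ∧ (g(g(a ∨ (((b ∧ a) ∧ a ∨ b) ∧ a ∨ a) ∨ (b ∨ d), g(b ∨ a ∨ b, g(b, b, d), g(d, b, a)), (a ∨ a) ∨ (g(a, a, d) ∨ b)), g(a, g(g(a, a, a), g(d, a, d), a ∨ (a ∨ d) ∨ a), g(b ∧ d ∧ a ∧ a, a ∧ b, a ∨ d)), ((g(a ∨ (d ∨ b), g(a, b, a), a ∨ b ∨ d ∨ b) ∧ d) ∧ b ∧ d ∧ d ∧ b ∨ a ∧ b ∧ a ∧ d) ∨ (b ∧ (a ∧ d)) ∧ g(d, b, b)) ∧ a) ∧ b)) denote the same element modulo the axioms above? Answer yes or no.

Left:  d ∨ d ∨ b ∨ a ∧ g(g(b ∨ a ∨ ((a ∧ a ∧ a ∨ a) ∧ b ∨ (d ∨ a)), g(a ∨ b ∨ b, g(b, b, d), g(d, b, a)), a ∨ b ∨ a ∨ g(a, a, d)), g(g(d ∨ a ∨ b, g(a, b, a), b ∨ (d ∨ a) ∨ b), g(g(a, a, a), g(d, a, d), (a ∨ a) ∨ (a ∨ d)), g(a ∧ a ∧ d ∧ b, b ∧ a, a ∨ d)), (a ∧ d) ∧ b ∧ a ∨ d ∧ (b ∧ (d ∧ a)) ∧ d ∧ b ∨ b ∧ a ∧ d ∧ g(d, b, b)) ∧ b ∧ b
  Distribute:  d ∨ d ∨ b ∨ a ∧ b ∧ b ∧ g(g(a ∨ a ∨ a ∧ a ∧ a ∧ b ∨ a ∧ b ∨ b ∨ d, g(a ∨ b ∨ b, g(b, b, d), g(d, b, a)), a ∨ a ∨ b ∨ g(a, a, d)), g(g(a ∨ b ∨ d, g(a, b, a), a ∨ b ∨ b ∨ d), g(g(a, a, a), g(d, a, d), a ∨ a ∨ a ∨ d), g(a ∧ a ∧ b ∧ d, a ∧ b, a ∨ d)), a ∧ a ∧ b ∧ d ∨ a ∧ b ∧ b ∧ d ∧ d ∧ d ∨ a ∧ b ∧ d ∧ g(d, b, b))
  Order the arguments:  a ∧ b ∧ b ∧ g(g(a ∨ a ∨ a ∧ a ∧ a ∧ b ∨ a ∧ b ∨ b ∨ d, g(a ∨ b ∨ b, g(b, b, d), g(d, b, a)), a ∨ a ∨ b ∨ g(a, a, d)), g(g(a ∨ b ∨ d, g(a, b, a), a ∨ b ∨ b ∨ d), g(g(a, a, a), g(d, a, d), a ∨ a ∨ a ∨ d), g(a ∧ a ∧ b ∧ d, a ∧ b, a ∨ d)), a ∧ a ∧ b ∧ d ∨ a ∧ b ∧ b ∧ d ∧ d ∧ d ∨ a ∧ b ∧ d ∧ g(d, b, b)) ∨ b ∨ d ∨ d
Right:  d ∨ (d ∨ (b ∨ b ∧ (g(g(a ∨ (((b ∧ a) ∧ a ∨ b) ∧ a ∨ a) ∨ (b ∨ d), g(b ∨ a ∨ b, g(b, b, d), g(d, b, a)), (a ∨ a) ∨ (g(a, a, d) ∨ b)), g(a, g(g(a, a, a), g(d, a, d), a ∨ (a ∨ d) ∨ a), g(b ∧ d ∧ a ∧ a, a ∧ b, a ∨ d)), ((g(a ∨ (d ∨ b), g(a, b, a), a ∨ b ∨ d ∨ b) ∧ d) ∧ b ∧ d ∧ d ∧ b ∨ a ∧ b ∧ a ∧ d) ∨ (b ∧ (a ∧ d)) ∧ g(d, b, b)) ∧ a) ∧ b))
  Expand products over sums:  d ∨ d ∨ b ∨ a ∧ b ∧ b ∧ g(g(a ∨ a ∨ a ∧ a ∧ a ∧ b ∨ a ∧ b ∨ b ∨ d, g(a ∨ b ∨ b, g(b, b, d), g(d, b, a)), a ∨ a ∨ b ∨ g(a, a, d)), g(a, g(g(a, a, a), g(d, a, d), a ∨ a ∨ a ∨ d), g(a ∧ a ∧ b ∧ d, a ∧ b, a ∨ d)), a ∧ a ∧ b ∧ d ∨ a ∧ b ∧ d ∧ g(d, b, b) ∨ b ∧ b ∧ d ∧ d ∧ d ∧ g(a ∨ b ∨ d, g(a, b, a), a ∨ b ∨ b ∨ d))
  Sort:  a ∧ b ∧ b ∧ g(g(a ∨ a ∨ a ∧ a ∧ a ∧ b ∨ a ∧ b ∨ b ∨ d, g(a ∨ b ∨ b, g(b, b, d), g(d, b, a)), a ∨ a ∨ b ∨ g(a, a, d)), g(a, g(g(a, a, a), g(d, a, d), a ∨ a ∨ a ∨ d), g(a ∧ a ∧ b ∧ d, a ∧ b, a ∨ d)), a ∧ a ∧ b ∧ d ∨ a ∧ b ∧ d ∧ g(d, b, b) ∨ b ∧ b ∧ d ∧ d ∧ d ∧ g(a ∨ b ∨ d, g(a, b, a), a ∨ b ∨ b ∨ d)) ∨ b ∨ d ∨ d

Answer: no — a ∧ b ∧ b ∧ g(g(a ∨ a ∨ a ∧ a ∧ a ∧ b ∨ a ∧ b ∨ b ∨ d, g(a ∨ b ∨ b, g(b, b, d), g(d, b, a)), a ∨ a ∨ b ∨ g(a, a, d)), g(g(a ∨ b ∨ d, g(a, b, a), a ∨ b ∨ b ∨ d), g(g(a, a, a), g(d, a, d), a ∨ a ∨ a ∨ d), g(a ∧ a ∧ b ∧ d, a ∧ b, a ∨ d)), a ∧ a ∧ b ∧ d ∨ a ∧ b ∧ b ∧ d ∧ d ∧ d ∨ a ∧ b ∧ d ∧ g(d, b, b)) ∨ b ∨ d ∨ d vs a ∧ b ∧ b ∧ g(g(a ∨ a ∨ a ∧ a ∧ a ∧ b ∨ a ∧ b ∨ b ∨ d, g(a ∨ b ∨ b, g(b, b, d), g(d, b, a)), a ∨ a ∨ b ∨ g(a, a, d)), g(a, g(g(a, a, a), g(d, a, d), a ∨ a ∨ a ∨ d), g(a ∧ a ∧ b ∧ d, a ∧ b, a ∨ d)), a ∧ a ∧ b ∧ d ∨ a ∧ b ∧ d ∧ g(d, b, b) ∨ b ∧ b ∧ d ∧ d ∧ d ∧ g(a ∨ b ∨ d, g(a, b, a), a ∨ b ∨ b ∨ d)) ∨ b ∨ d ∨ d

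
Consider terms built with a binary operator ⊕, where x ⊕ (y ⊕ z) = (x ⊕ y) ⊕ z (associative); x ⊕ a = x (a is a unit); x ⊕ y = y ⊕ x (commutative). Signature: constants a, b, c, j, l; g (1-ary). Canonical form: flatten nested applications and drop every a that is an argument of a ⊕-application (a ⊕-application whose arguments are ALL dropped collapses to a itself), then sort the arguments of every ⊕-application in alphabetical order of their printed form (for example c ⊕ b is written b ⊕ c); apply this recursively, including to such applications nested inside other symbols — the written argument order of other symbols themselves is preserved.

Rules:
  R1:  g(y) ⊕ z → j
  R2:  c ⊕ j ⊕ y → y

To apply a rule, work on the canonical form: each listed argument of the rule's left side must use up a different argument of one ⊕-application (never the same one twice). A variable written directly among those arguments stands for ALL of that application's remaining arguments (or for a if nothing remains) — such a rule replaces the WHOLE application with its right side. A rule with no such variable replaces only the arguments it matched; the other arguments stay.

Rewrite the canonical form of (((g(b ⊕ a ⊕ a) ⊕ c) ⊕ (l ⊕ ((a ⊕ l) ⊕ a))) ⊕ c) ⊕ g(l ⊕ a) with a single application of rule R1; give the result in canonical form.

Answer: j

Derivation:
Canonical form:  c ⊕ c ⊕ g(b) ⊕ g(l) ⊕ l ⊕ l
Apply R1:  consuming g(b);  y := b, z := c ⊕ c ⊕ g(l) ⊕ l ⊕ l
The extension variable absorbs all remaining arguments, so the whole application is rewritten.
Giving:  j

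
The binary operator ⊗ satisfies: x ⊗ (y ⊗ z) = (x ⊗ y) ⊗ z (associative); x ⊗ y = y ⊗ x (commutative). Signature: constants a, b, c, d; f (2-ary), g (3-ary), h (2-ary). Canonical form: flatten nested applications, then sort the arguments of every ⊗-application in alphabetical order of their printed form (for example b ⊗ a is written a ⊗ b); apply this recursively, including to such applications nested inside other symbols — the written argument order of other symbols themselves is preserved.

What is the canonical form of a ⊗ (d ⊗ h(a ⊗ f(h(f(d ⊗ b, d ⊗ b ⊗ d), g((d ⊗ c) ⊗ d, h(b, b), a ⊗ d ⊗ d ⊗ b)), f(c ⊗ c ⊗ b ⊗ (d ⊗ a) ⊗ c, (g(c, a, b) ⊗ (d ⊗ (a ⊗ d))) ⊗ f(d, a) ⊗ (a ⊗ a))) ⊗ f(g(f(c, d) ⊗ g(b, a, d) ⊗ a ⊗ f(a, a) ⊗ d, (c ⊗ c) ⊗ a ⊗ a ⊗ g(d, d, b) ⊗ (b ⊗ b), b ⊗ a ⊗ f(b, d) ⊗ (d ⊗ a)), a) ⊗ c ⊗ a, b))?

Un-nest:  a ⊗ d ⊗ h(a ⊗ f(h(f(d ⊗ b, d ⊗ b ⊗ d), g((d ⊗ c) ⊗ d, h(b, b), a ⊗ d ⊗ d ⊗ b)), f(c ⊗ c ⊗ b ⊗ (d ⊗ a) ⊗ c, (g(c, a, b) ⊗ (d ⊗ (a ⊗ d))) ⊗ f(d, a) ⊗ (a ⊗ a))) ⊗ f(g(f(c, d) ⊗ g(b, a, d) ⊗ a ⊗ f(a, a) ⊗ d, (c ⊗ c) ⊗ a ⊗ a ⊗ g(d, d, b) ⊗ (b ⊗ b), b ⊗ a ⊗ f(b, d) ⊗ (d ⊗ a)), a) ⊗ c ⊗ a, b)
Canonicalize subterm:  h(a ⊗ f(h(f(d ⊗ b, d ⊗ b ⊗ d), g((d ⊗ c) ⊗ d, h(b, b), a ⊗ d ⊗ d ⊗ b)), f(c ⊗ c ⊗ b ⊗ (d ⊗ a) ⊗ c, (g(c, a, b) ⊗ (d ⊗ (a ⊗ d))) ⊗ f(d, a) ⊗ (a ⊗ a))) ⊗ f(g(f(c, d) ⊗ g(b, a, d) ⊗ a ⊗ f(a, a) ⊗ d, (c ⊗ c) ⊗ a ⊗ a ⊗ g(d, d, b) ⊗ (b ⊗ b), b ⊗ a ⊗ f(b, d) ⊗ (d ⊗ a)), a) ⊗ c ⊗ a, b)  →  h(a ⊗ a ⊗ c ⊗ f(g(a ⊗ d ⊗ f(a, a) ⊗ f(c, d) ⊗ g(b, a, d), a ⊗ a ⊗ b ⊗ b ⊗ c ⊗ c ⊗ g(d, d, b), a ⊗ a ⊗ b ⊗ d ⊗ f(b, d)), a) ⊗ f(h(f(b ⊗ d, b ⊗ d ⊗ d), g(c ⊗ d ⊗ d, h(b, b), a ⊗ b ⊗ d ⊗ d)), f(a ⊗ b ⊗ c ⊗ c ⊗ c ⊗ d, a ⊗ a ⊗ a ⊗ d ⊗ d ⊗ f(d, a) ⊗ g(c, a, b))), b)
Sort arguments:  a ⊗ d ⊗ h(a ⊗ a ⊗ c ⊗ f(g(a ⊗ d ⊗ f(a, a) ⊗ f(c, d) ⊗ g(b, a, d), a ⊗ a ⊗ b ⊗ b ⊗ c ⊗ c ⊗ g(d, d, b), a ⊗ a ⊗ b ⊗ d ⊗ f(b, d)), a) ⊗ f(h(f(b ⊗ d, b ⊗ d ⊗ d), g(c ⊗ d ⊗ d, h(b, b), a ⊗ b ⊗ d ⊗ d)), f(a ⊗ b ⊗ c ⊗ c ⊗ c ⊗ d, a ⊗ a ⊗ a ⊗ d ⊗ d ⊗ f(d, a) ⊗ g(c, a, b))), b)

Answer: a ⊗ d ⊗ h(a ⊗ a ⊗ c ⊗ f(g(a ⊗ d ⊗ f(a, a) ⊗ f(c, d) ⊗ g(b, a, d), a ⊗ a ⊗ b ⊗ b ⊗ c ⊗ c ⊗ g(d, d, b), a ⊗ a ⊗ b ⊗ d ⊗ f(b, d)), a) ⊗ f(h(f(b ⊗ d, b ⊗ d ⊗ d), g(c ⊗ d ⊗ d, h(b, b), a ⊗ b ⊗ d ⊗ d)), f(a ⊗ b ⊗ c ⊗ c ⊗ c ⊗ d, a ⊗ a ⊗ a ⊗ d ⊗ d ⊗ f(d, a) ⊗ g(c, a, b))), b)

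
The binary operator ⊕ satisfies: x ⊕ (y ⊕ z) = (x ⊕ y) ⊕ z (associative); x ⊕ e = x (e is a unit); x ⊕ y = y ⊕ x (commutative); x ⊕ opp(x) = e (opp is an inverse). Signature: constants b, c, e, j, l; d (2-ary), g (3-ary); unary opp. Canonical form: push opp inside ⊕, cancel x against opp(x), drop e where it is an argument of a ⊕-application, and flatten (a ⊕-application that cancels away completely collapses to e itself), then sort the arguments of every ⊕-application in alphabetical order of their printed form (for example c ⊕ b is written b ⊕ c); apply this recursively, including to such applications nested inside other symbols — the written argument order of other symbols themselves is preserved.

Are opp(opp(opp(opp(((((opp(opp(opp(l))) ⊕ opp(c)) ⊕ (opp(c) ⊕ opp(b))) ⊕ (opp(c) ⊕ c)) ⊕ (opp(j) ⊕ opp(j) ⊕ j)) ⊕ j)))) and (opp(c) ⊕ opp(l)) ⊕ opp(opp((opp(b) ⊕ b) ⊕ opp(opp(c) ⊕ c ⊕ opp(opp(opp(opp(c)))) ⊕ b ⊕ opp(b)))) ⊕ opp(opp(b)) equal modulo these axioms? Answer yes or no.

Answer: no — opp(b) ⊕ opp(c) ⊕ opp(c) ⊕ opp(l) vs b ⊕ opp(c) ⊕ opp(c) ⊕ opp(l)

Derivation:
Left:  opp(opp(opp(opp(((((opp(opp(opp(l))) ⊕ opp(c)) ⊕ (opp(c) ⊕ opp(b))) ⊕ (opp(c) ⊕ c)) ⊕ (opp(j) ⊕ opp(j) ⊕ j)) ⊕ j))))
  Push opp inside:  distribute opp over ⊕ and collapse double opp
  Cancel:  j cancels
  Collect terms:  opp(l) ⊕ opp(c) ⊕ opp(c) ⊕ opp(b)
  Sort arguments:  opp(b) ⊕ opp(c) ⊕ opp(c) ⊕ opp(l)
Right:  (opp(c) ⊕ opp(l)) ⊕ opp(opp((opp(b) ⊕ b) ⊕ opp(opp(c) ⊕ c ⊕ opp(opp(opp(opp(c)))) ⊕ b ⊕ opp(b)))) ⊕ opp(opp(b))
  Push opp inside:  distribute opp over ⊕ and collapse double opp
  Collect:  opp(c) ⊕ opp(c) ⊕ opp(l) ⊕ b
  Sort arguments:  b ⊕ opp(c) ⊕ opp(c) ⊕ opp(l)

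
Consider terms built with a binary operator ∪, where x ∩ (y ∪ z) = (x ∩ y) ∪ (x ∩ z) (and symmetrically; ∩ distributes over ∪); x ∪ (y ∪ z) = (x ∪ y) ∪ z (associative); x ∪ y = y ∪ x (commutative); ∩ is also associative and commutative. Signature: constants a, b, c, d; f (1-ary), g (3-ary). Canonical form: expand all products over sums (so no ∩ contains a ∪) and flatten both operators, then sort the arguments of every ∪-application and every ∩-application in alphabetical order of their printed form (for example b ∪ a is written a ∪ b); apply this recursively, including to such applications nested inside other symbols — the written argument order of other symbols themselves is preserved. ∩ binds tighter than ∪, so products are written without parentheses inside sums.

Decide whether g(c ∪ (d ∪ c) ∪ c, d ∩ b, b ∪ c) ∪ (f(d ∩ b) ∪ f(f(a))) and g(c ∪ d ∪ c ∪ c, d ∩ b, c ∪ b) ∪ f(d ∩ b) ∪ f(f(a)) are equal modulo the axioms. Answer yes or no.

Left:  g(c ∪ (d ∪ c) ∪ c, d ∩ b, b ∪ c) ∪ (f(d ∩ b) ∪ f(f(a)))
  Merge nested applications:  g(c ∪ c ∪ c ∪ d, b ∩ d, b ∪ c) ∪ f(b ∩ d) ∪ f(f(a))
  Order the arguments:  f(b ∩ d) ∪ f(f(a)) ∪ g(c ∪ c ∪ c ∪ d, b ∩ d, b ∪ c)
Right:  g(c ∪ d ∪ c ∪ c, d ∩ b, c ∪ b) ∪ f(d ∩ b) ∪ f(f(a))
  Merge nested applications:  g(c ∪ c ∪ c ∪ d, b ∩ d, b ∪ c) ∪ f(b ∩ d) ∪ f(f(a))
  Order the arguments:  f(b ∩ d) ∪ f(f(a)) ∪ g(c ∪ c ∪ c ∪ d, b ∩ d, b ∪ c)

Answer: yes — both canonical forms are f(b ∩ d) ∪ f(f(a)) ∪ g(c ∪ c ∪ c ∪ d, b ∩ d, b ∪ c)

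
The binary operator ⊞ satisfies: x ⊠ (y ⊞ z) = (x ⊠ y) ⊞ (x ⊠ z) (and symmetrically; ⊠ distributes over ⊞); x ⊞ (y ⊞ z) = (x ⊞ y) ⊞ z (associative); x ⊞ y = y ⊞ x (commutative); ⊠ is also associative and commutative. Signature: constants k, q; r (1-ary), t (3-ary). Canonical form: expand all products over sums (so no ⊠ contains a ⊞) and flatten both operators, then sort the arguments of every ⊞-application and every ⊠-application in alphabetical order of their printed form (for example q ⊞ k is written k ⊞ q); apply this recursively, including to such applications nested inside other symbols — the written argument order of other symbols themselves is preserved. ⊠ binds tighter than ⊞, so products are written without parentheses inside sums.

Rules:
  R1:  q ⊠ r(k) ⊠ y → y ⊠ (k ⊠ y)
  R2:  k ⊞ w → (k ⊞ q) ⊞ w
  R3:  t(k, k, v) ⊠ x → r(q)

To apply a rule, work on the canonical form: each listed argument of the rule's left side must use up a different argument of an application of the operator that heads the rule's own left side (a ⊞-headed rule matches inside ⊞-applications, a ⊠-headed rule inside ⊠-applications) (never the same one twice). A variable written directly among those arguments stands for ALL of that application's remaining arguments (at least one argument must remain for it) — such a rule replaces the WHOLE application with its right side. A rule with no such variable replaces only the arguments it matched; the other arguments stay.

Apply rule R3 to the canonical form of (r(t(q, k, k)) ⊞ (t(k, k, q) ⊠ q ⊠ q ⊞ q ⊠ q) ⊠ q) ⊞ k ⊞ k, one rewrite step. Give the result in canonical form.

Answer: k ⊞ k ⊞ q ⊠ q ⊠ q ⊞ r(q) ⊞ r(t(q, k, k))

Derivation:
Canonical form:  k ⊞ k ⊞ q ⊠ q ⊠ q ⊞ q ⊠ q ⊠ q ⊠ t(k, k, q) ⊞ r(t(q, k, k))
Match R3:  consume t(k, k, q);  v := q, x := q ⊠ q ⊠ q
Every leftover argument binds to the variable; the entire application is replaced.
New term:  k ⊞ k ⊞ q ⊠ q ⊠ q ⊞ r(q) ⊞ r(t(q, k, k))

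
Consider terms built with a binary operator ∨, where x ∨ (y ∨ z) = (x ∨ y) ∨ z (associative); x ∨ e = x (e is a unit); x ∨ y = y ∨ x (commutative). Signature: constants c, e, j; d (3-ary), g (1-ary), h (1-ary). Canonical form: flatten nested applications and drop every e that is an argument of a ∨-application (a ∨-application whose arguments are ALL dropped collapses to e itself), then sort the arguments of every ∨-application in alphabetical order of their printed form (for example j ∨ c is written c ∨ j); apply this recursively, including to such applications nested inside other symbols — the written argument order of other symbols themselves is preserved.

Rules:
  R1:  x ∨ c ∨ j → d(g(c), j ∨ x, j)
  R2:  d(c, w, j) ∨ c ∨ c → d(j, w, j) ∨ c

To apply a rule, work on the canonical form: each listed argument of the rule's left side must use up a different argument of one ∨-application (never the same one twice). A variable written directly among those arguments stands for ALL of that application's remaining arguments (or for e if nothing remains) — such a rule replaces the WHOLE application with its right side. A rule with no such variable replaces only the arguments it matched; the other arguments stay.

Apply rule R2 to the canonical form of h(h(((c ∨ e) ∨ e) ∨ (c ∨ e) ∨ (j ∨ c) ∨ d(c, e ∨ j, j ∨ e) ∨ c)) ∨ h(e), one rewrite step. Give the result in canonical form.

Canonical form:  h(e) ∨ h(h(c ∨ c ∨ c ∨ c ∨ d(c, j, j) ∨ j))
R2 matches:  uses c, c, d(c, j, j);  w := j
New term:  h(e) ∨ h(h(c ∨ c ∨ c ∨ d(j, j, j) ∨ j))

Answer: h(e) ∨ h(h(c ∨ c ∨ c ∨ d(j, j, j) ∨ j))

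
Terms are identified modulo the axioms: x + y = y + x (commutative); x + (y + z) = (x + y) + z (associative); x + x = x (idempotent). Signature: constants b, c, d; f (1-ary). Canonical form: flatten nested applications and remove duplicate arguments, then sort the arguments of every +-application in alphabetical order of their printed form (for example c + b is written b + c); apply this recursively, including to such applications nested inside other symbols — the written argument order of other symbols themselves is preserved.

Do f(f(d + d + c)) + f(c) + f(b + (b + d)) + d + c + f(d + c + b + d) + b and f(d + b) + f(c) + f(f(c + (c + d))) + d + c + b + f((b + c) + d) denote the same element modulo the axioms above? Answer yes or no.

Left:  f(f(d + d + c)) + f(c) + f(b + (b + d)) + d + c + f(d + c + b + d) + b
  Simplify inside:  f(f(d + d + c))  →  f(f(c + d))
  Inside:  f(b + (b + d))  →  f(b + d)
  Inside:  f(d + c + b + d)  →  f(b + c + d)
  Sort arguments:  b + c + d + f(b + c + d) + f(b + d) + f(c) + f(f(c + d))
Right:  f(d + b) + f(c) + f(f(c + (c + d))) + d + c + b + f((b + c) + d)
  Inside:  f(d + b)  →  f(b + d)
  Simplify inside:  f(f(c + (c + d)))  →  f(f(c + d))
  Simplify inside:  f((b + c) + d)  →  f(b + c + d)
  Sort:  b + c + d + f(b + c + d) + f(b + d) + f(c) + f(f(c + d))

Answer: yes — both canonical forms are b + c + d + f(b + c + d) + f(b + d) + f(c) + f(f(c + d))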